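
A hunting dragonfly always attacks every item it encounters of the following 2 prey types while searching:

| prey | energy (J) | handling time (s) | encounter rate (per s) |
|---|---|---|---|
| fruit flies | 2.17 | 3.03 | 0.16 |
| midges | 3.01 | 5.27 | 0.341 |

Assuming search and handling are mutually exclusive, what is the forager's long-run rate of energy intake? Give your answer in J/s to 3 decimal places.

R = Σλ_iE_i / (1 + Σλ_ih_i)
Numerator: 0.16×2.17 + 0.341×3.01 = 1.374
Denominator: 1 + 0.16×3.03 + 0.341×5.27 = 3.282
R = 1.374/3.282 = 0.4185 J/s

0.419 J/s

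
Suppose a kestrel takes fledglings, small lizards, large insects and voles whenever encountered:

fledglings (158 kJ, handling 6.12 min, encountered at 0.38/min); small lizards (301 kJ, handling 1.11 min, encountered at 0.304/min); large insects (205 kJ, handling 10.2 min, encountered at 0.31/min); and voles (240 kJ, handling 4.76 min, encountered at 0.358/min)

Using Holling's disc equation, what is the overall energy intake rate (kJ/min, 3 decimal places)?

Energy encountered per unit search time: 0.38×158 + 0.304×301 + 0.31×205 + 0.358×240 = 301 kJ/min.
Handling time per unit search time: 0.38×6.12 + 0.304×1.11 + 0.31×10.2 + 0.358×4.76 = 7.529.
Rate = 301/(1 + 7.529) = 35.29 kJ/min.

35.293 kJ/min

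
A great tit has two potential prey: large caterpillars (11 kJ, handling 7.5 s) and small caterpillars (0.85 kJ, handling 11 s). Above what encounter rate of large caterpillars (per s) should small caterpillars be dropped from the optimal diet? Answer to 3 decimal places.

The zero-one rule: include small caterpillars iff E₂/h₂ > λE₁/(1+λh₁). Equality gives the switch point.
λE₁h₂ = E₂ + λE₂h₁ ⇒ λ = E₂/(E₁h₂ − E₂h₁) = 0.85/(121 − 6.375) = 0.007415 per s.

0.007 per s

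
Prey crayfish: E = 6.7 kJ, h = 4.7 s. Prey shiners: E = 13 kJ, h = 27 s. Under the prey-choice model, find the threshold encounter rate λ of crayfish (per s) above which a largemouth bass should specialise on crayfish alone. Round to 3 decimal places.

The zero-one rule: include shiners iff E₂/h₂ > λE₁/(1+λh₁). Equality gives the switch point.
λE₁h₂ = E₂ + λE₂h₁ ⇒ λ = E₂/(E₁h₂ − E₂h₁) = 13/(180.9 − 61.1) = 0.1085 per s.

0.109 per s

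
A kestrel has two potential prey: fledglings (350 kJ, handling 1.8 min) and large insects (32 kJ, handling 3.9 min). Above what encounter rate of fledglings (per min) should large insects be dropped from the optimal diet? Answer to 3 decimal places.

0.024 per min

Drop large insects once their profitability E₂/h₂ falls below the rate achievable on fledglings alone: E₂/h₂ = λE₁/(1 + λh₁).
Solve for λ: λE₁h₂ = E₂(1 + λh₁) → λ(E₁h₂ − E₂h₁) = E₂ → λ = E₂/(E₁h₂ − E₂h₁).
λ = 32/(350×3.9 − 32×1.8) = 32/1307 = 0.02448 per min.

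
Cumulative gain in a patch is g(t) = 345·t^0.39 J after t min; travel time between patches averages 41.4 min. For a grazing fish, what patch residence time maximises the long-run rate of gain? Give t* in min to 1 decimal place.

26.5 min

Optimal t* satisfies g'(t*) = g(t*)/(T + t*).
g'(t) = 0.39·345·t^-0.61. Setting 0.39·345·t^-0.61 = 345·t^0.39/(41.4+t) gives 0.39(41.4+t) = t, so 0.61·t = 0.39×41.4.
t* = 0.39×41.4/0.61 = 26.47 min.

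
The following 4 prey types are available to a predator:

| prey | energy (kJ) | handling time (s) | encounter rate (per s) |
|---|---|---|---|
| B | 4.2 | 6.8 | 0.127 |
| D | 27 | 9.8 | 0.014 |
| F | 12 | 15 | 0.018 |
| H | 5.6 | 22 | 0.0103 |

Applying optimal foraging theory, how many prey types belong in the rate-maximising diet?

3

E/h in descending order: D 2.76, F 0.8, B 0.618, H 0.255 kJ/s. The optimal diet is the largest prefix of this list for which every included type satisfies E_i/h_i > R on the types above it.
Rate on top 1: 0.3324. F: 0.8 > 0.3324 → include.
Rate on top 2: 0.4221. B: 0.618 > 0.4221 → include.
Rate on top 3: 0.4965. H: 0.255 < 0.4965 → exclude; stop.
Optimal diet: D, F, B — 3 of 4 types.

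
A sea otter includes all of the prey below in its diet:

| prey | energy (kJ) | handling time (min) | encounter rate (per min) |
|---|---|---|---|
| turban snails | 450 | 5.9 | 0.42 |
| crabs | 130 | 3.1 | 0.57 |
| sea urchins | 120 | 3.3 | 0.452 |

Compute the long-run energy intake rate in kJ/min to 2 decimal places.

47.11 kJ/min

R = Σλ_iE_i / (1 + Σλ_ih_i)
Numerator: 0.42×450 + 0.57×130 + 0.452×120 = 317.3
Denominator: 1 + 0.42×5.9 + 0.57×3.1 + 0.452×3.3 = 6.737
R = 317.3/6.737 = 47.11 kJ/min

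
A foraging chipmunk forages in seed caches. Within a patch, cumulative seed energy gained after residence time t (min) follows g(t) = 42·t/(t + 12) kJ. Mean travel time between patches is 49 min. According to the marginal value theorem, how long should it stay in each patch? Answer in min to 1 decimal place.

Maximise g(t)/(T+t): set derivative to zero → g'(t)(T+t) = g(t).
g'(t) = 42·12/(t + 12)². Setting 42·12/(t+12)² = 42t/[(t+12)(49+t)] gives 12(49+t) = t(t+12), so t² = 12×49 = 588.
t* = √588 = 24.25 min.

24.2 min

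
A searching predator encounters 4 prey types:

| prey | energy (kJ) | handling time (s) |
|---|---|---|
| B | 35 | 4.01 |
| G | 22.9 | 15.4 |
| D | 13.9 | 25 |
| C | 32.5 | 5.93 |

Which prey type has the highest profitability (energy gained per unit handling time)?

B

In descending order of E/h:
B: 35/4.01 = 8.73 kJ/s
C: 32.5/5.93 = 5.48 kJ/s
G: 22.9/15.4 = 1.49 kJ/s
D: 13.9/25 = 0.556 kJ/s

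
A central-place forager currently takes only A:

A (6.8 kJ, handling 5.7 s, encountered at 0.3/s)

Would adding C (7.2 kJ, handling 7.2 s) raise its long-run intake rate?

On A alone, R = ΣλE/(1+Σλh) = 2.04/2.71 = 0.7528 kJ/s.
C: E/h = 7.2/7.2 = 1 kJ/s.
Since 1 > R, including C increases the long-run rate.

Yes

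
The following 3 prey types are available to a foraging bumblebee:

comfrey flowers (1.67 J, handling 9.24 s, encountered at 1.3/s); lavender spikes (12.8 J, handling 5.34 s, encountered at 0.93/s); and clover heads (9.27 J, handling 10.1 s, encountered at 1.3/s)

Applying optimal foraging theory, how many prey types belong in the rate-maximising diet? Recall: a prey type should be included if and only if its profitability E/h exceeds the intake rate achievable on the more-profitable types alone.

Profitabilities (E/h, J/s): lavender spikes 2.4, clover heads 0.918, comfrey flowers 0.181. Add prey in this order while the next type's profitability exceeds the intake rate on those already taken.
Rate on top 1: 1.995. clover heads: 0.918 < 1.995 → exclude; stop.
Optimal diet: lavender spikes — 1 of 3 types.

1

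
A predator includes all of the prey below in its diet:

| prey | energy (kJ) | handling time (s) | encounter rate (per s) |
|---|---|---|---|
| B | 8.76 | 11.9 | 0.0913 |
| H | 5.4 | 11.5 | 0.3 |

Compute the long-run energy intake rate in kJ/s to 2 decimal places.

R = Σλ_iE_i / (1 + Σλ_ih_i)
Numerator: 0.0913×8.76 + 0.3×5.4 = 2.42
Denominator: 1 + 0.0913×11.9 + 0.3×11.5 = 5.536
R = 2.42/5.536 = 0.4371 kJ/s

0.44 kJ/s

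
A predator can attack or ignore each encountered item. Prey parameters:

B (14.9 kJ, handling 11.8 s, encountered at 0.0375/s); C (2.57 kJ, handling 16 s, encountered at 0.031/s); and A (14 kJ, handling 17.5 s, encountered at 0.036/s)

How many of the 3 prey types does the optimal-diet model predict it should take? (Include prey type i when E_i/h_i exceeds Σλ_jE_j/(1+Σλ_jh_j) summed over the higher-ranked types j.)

2

Profitabilities (E/h, kJ/s): B 1.26, A 0.8, C 0.161. Add prey in this order while the next type's profitability exceeds the intake rate on those already taken.
Rate on top 1: 0.3873. A: 0.8 > 0.3873 → include.
Rate on top 2: 0.5128. C: 0.161 < 0.5128 → exclude; stop.
Optimal diet: B, A — 2 of 3 types.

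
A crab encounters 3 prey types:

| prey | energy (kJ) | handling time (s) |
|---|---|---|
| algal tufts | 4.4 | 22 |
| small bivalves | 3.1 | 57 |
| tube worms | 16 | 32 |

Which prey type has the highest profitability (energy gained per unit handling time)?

In descending order of E/h:
tube worms: 16/32 = 0.5 kJ/s
algal tufts: 4.4/22 = 0.2 kJ/s
small bivalves: 3.1/57 = 0.0544 kJ/s

tube worms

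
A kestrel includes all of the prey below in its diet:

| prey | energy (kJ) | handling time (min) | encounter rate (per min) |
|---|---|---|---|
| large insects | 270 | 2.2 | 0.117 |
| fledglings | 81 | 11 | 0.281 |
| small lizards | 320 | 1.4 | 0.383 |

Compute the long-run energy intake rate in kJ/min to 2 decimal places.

R = (0.117×270 + 0.281×81 + 0.383×320) / (1 + 0.117×2.2 + 0.281×11 + 0.383×1.4) = 176.9/4.885 = 36.22 kJ/min.

36.22 kJ/min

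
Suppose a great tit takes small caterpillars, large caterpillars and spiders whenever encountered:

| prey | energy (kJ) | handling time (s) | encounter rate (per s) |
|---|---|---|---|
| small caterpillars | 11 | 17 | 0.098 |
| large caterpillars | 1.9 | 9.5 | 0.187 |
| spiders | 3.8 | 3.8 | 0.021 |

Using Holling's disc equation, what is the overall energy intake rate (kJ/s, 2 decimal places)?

0.33 kJ/s

R = (0.098×11 + 0.187×1.9 + 0.021×3.8) / (1 + 0.098×17 + 0.187×9.5 + 0.021×3.8) = 1.513/4.522 = 0.3346 kJ/s.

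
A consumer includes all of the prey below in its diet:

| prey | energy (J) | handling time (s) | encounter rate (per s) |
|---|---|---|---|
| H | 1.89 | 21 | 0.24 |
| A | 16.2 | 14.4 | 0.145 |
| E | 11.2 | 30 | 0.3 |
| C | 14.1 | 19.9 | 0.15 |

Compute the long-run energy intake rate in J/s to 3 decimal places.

0.412 J/s

Energy encountered per unit search time: 0.24×1.89 + 0.145×16.2 + 0.3×11.2 + 0.15×14.1 = 8.278 J/s.
Handling time per unit search time: 0.24×21 + 0.145×14.4 + 0.3×30 + 0.15×19.9 = 19.11.
Rate = 8.278/(1 + 19.11) = 0.4116 J/s.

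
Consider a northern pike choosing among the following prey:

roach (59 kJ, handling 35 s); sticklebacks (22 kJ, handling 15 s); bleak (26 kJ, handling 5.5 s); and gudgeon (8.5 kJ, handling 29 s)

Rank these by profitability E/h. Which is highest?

bleak

In descending order of E/h:
bleak: 26/5.5 = 4.73 kJ/s
roach: 59/35 = 1.69 kJ/s
sticklebacks: 22/15 = 1.47 kJ/s
gudgeon: 8.5/29 = 0.293 kJ/s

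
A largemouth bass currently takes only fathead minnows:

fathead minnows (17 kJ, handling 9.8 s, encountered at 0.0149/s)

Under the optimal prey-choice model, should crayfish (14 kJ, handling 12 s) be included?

Intake rate on the current diet: R = (0.0149×17) / (1 + 0.0149×9.8) = 0.2533/1.146 = 0.221 kJ/s.
Profitability of crayfish: 14/12 = 1.167 kJ/s.
Since 1.167 > R, including crayfish increases the long-run rate.

Yes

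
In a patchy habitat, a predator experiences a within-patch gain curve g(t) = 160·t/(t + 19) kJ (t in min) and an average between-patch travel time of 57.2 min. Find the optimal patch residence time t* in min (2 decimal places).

32.97 min

Maximise g(t)/(T+t): set derivative to zero → g'(t)(T+t) = g(t).
g'(t) = 160·19/(t + 19)². Setting 160·19/(t+19)² = 160t/[(t+19)(57.2+t)] gives 19(57.2+t) = t(t+19), so t² = 19×57.2 = 1087.
t* = √1087 = 32.97 min.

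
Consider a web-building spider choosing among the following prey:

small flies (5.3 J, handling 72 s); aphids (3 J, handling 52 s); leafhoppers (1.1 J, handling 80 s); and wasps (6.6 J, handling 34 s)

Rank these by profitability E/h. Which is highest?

wasps

In descending order of E/h:
wasps: 6.6/34 = 0.194 J/s
small flies: 5.3/72 = 0.0736 J/s
aphids: 3/52 = 0.0577 J/s
leafhoppers: 1.1/80 = 0.0138 J/s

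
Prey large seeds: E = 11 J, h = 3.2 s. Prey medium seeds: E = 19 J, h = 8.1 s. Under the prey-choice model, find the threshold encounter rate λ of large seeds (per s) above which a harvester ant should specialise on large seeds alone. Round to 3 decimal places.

0.671 per s

The zero-one rule: include medium seeds iff E₂/h₂ > λE₁/(1+λh₁). Equality gives the switch point.
λE₁h₂ = E₂ + λE₂h₁ ⇒ λ = E₂/(E₁h₂ − E₂h₁) = 19/(89.1 − 60.8) = 0.6714 per s.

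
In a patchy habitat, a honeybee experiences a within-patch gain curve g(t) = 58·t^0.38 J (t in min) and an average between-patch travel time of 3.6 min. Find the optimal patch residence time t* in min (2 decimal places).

2.21 min

By the marginal value theorem, leave when the instantaneous gain rate g'(t) equals the habitat-wide average g(t)/(T + t).
g'(t) = 0.38·58·t^-0.62. Setting 0.38·58·t^-0.62 = 58·t^0.38/(3.6+t) gives 0.38(3.6+t) = t, so 0.62·t = 0.38×3.6.
t* = 0.38×3.6/0.62 = 2.206 min.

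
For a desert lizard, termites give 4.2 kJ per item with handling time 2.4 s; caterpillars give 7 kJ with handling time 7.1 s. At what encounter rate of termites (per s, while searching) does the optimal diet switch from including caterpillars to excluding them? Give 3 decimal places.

0.538 per s

Drop caterpillars once their profitability E₂/h₂ falls below the rate achievable on termites alone: E₂/h₂ = λE₁/(1 + λh₁).
Solve for λ: λE₁h₂ = E₂(1 + λh₁) → λ(E₁h₂ − E₂h₁) = E₂ → λ = E₂/(E₁h₂ − E₂h₁).
λ = 7/(4.2×7.1 − 7×2.4) = 7/13.02 = 0.5376 per s.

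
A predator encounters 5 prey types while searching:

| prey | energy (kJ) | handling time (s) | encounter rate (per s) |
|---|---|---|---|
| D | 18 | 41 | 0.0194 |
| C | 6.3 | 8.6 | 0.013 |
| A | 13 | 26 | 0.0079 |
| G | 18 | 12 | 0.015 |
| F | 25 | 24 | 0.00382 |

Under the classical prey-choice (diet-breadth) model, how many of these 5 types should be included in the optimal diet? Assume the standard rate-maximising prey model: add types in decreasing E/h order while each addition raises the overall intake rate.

5

E/h in descending order: G 1.5, F 1.04, C 0.733, A 0.5, D 0.439 kJ/s. The optimal diet is the largest prefix of this list for which every included type satisfies E_i/h_i > R on the types above it.
Rate on top 1: 0.2288. F: 1.04 > 0.2288 → include.
Rate on top 2: 0.2874. C: 0.733 > 0.2874 → include.
Rate on top 3: 0.3234. A: 0.5 > 0.3234 → include.
Rate on top 4: 0.3462. D: 0.439 > 0.3462 → include.
Optimal diet: G, F, C, A, D — 5 of 5 types.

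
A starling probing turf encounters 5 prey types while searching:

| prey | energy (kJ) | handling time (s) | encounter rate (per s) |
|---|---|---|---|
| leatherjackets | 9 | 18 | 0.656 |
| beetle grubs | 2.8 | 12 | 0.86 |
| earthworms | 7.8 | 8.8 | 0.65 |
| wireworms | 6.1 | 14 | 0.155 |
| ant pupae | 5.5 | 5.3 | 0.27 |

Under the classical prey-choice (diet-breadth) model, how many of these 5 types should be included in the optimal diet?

Rank by E/h (kJ/s): ant pupae 1.04, earthworms 0.886, leatherjackets 0.5, wireworms 0.436, beetle grubs 0.233. Include each in turn until the next type's E/h falls below the running intake rate.
Rate on top 1: 0.6109. earthworms: 0.886 > 0.6109 → include.
Rate on top 2: 0.8042. leatherjackets: 0.5 < 0.8042 → exclude; stop.
Optimal diet: ant pupae, earthworms — 2 of 5 types.

2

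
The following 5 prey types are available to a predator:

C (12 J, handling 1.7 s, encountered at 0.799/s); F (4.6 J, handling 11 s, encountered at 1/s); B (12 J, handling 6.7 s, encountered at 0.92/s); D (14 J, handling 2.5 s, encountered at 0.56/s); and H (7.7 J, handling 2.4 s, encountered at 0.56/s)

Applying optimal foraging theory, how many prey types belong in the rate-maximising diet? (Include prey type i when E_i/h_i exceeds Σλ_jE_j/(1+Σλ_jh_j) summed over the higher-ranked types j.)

2

Profitabilities (E/h, J/s): C 7.06, D 5.6, H 3.21, B 1.79, F 0.418. Add prey in this order while the next type's profitability exceeds the intake rate on those already taken.
Rate on top 1: 4.066. D: 5.6 > 4.066 → include.
Rate on top 2: 4.637. H: 3.21 < 4.637 → exclude; stop.
Optimal diet: C, D — 2 of 5 types.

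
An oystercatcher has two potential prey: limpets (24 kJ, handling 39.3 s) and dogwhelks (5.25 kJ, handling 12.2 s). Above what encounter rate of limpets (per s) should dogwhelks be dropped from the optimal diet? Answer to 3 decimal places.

0.061 per s

At the threshold, the rate on limpets alone equals the profitability of dogwhelks: λ·24/(1 + λ·39.3) = 5.25/12.2 = 0.4303.
Rearranging, λ(24 − 0.4303×39.3) = 0.4303, so λ = 0.4303/7.088 = 0.06071 per s.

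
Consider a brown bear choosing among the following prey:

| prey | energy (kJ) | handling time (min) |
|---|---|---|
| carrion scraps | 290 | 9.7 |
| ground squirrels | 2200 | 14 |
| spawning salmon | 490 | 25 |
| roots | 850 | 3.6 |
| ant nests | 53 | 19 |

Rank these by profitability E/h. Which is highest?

In descending order of E/h:
roots: 850/3.6 = 236 kJ/min
ground squirrels: 2200/14 = 157 kJ/min
carrion scraps: 290/9.7 = 29.9 kJ/min
spawning salmon: 490/25 = 19.6 kJ/min
ant nests: 53/19 = 2.79 kJ/min

roots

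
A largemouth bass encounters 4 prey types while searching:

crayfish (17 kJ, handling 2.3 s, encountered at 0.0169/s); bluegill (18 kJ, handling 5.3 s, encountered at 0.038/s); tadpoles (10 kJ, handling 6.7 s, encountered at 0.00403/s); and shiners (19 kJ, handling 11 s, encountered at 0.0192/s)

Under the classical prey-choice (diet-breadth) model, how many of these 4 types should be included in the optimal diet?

Profitabilities (E/h, kJ/s): crayfish 7.39, bluegill 3.4, shiners 1.73, tadpoles 1.49. Add prey in this order while the next type's profitability exceeds the intake rate on those already taken.
Rate on top 1: 0.2766. bluegill: 3.4 > 0.2766 → include.
Rate on top 2: 0.7831. shiners: 1.73 > 0.7831 → include.
Rate on top 3: 0.9205. tadpoles: 1.49 > 0.9205 → include.
Optimal diet: crayfish, bluegill, shiners, tadpoles — 4 of 4 types.

4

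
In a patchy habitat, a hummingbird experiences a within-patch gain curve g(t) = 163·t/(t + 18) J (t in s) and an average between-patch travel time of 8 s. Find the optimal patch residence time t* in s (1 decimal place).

Maximise g(t)/(T+t): set derivative to zero → g'(t)(T+t) = g(t).
g'(t) = 163·18/(t + 18)². Setting 163·18/(t+18)² = 163t/[(t+18)(8+t)] gives 18(8+t) = t(t+18), so t² = 18×8 = 144.
t* = √144 = 12 s.

12.0 s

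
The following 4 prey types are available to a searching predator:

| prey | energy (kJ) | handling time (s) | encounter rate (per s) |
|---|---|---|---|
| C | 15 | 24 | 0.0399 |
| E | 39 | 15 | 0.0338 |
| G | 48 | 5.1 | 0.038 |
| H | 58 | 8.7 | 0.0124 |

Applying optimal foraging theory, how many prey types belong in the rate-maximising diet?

3

Rank by E/h (kJ/s): G 9.41, H 6.67, E 2.6, C 0.625. Include each in turn until the next type's E/h falls below the running intake rate.
Rate on top 1: 1.528. H: 6.67 > 1.528 → include.
Rate on top 2: 1.954. E: 2.6 > 1.954 → include.
Rate on top 3: 2.135. C: 0.625 < 2.135 → exclude; stop.
Optimal diet: G, H, E — 3 of 4 types.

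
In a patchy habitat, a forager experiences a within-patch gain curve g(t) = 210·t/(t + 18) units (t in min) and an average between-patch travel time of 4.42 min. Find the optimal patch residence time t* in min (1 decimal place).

8.9 min

Optimal t* satisfies g'(t*) = g(t*)/(T + t*).
g'(t) = 210·18/(t + 18)². Setting 210·18/(t+18)² = 210t/[(t+18)(4.42+t)] gives 18(4.42+t) = t(t+18), so t² = 18×4.42 = 79.56.
t* = √79.56 = 8.92 min.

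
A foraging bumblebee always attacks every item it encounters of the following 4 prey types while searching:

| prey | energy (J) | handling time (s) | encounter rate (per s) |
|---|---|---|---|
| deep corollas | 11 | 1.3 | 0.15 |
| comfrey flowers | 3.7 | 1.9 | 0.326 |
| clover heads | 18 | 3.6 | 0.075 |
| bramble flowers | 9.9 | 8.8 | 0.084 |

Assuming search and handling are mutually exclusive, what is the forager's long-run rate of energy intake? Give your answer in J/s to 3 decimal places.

Energy encountered per unit search time: 0.15×11 + 0.326×3.7 + 0.075×18 + 0.084×9.9 = 5.038 J/s.
Handling time per unit search time: 0.15×1.3 + 0.326×1.9 + 0.075×3.6 + 0.084×8.8 = 1.824.
Rate = 5.038/(1 + 1.824) = 1.784 J/s.

1.784 J/s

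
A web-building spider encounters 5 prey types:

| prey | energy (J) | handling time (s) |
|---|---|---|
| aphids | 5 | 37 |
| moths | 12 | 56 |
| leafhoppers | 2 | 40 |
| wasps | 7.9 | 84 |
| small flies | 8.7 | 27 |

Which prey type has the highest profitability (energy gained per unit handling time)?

In descending order of E/h:
small flies: 8.7/27 = 0.322 J/s
moths: 12/56 = 0.214 J/s
aphids: 5/37 = 0.135 J/s
wasps: 7.9/84 = 0.094 J/s
leafhoppers: 2/40 = 0.05 J/s

small flies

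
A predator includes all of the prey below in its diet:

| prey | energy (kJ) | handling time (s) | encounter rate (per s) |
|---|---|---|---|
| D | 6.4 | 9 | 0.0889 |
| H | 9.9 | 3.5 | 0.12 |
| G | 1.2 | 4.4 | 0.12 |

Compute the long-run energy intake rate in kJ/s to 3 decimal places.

Energy encountered per unit search time: 0.0889×6.4 + 0.12×9.9 + 0.12×1.2 = 1.901 kJ/s.
Handling time per unit search time: 0.0889×9 + 0.12×3.5 + 0.12×4.4 = 1.748.
Rate = 1.901/(1 + 1.748) = 0.6917 kJ/s.

0.692 kJ/s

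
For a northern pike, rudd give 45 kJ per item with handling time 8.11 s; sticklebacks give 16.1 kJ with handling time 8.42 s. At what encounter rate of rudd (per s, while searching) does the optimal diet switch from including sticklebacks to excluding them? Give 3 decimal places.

0.065 per s

Drop sticklebacks once their profitability E₂/h₂ falls below the rate achievable on rudd alone: E₂/h₂ = λE₁/(1 + λh₁).
Solve for λ: λE₁h₂ = E₂(1 + λh₁) → λ(E₁h₂ − E₂h₁) = E₂ → λ = E₂/(E₁h₂ − E₂h₁).
λ = 16.1/(45×8.42 − 16.1×8.11) = 16.1/248.3 = 0.06483 per s.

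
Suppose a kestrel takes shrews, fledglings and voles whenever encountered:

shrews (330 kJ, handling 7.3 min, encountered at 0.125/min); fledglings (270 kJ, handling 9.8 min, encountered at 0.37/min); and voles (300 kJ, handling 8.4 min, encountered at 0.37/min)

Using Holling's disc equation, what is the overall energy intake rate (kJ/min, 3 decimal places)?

R = (0.125×330 + 0.37×270 + 0.37×300) / (1 + 0.125×7.3 + 0.37×9.8 + 0.37×8.4) = 252.2/8.646 = 29.16 kJ/min.

29.162 kJ/min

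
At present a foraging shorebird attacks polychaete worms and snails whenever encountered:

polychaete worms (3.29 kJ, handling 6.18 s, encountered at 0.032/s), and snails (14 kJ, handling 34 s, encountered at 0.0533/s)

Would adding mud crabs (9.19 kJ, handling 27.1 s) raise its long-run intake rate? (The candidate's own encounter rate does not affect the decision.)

Yes

Intake rate on the current diet: R = (0.032×3.29 + 0.0533×14) / (1 + 0.032×6.18 + 0.0533×34) = 0.8515/3.01 = 0.2829 kJ/s.
mud crabs: E/h = 9.19/27.1 = 0.3391 kJ/s.
0.3391 > 0.2829, so adding mud crabs raises the average — include it.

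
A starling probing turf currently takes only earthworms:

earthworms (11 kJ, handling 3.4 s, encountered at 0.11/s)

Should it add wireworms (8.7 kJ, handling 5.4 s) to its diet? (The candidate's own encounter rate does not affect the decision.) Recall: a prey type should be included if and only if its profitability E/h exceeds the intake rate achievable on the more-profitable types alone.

Yes

Intake rate on the current diet: R = (0.11×11) / (1 + 0.11×3.4) = 1.21/1.374 = 0.8806 kJ/s.
wireworms: E/h = 8.7/5.4 = 1.611 kJ/s.
Since 1.611 > R, including wireworms increases the long-run rate.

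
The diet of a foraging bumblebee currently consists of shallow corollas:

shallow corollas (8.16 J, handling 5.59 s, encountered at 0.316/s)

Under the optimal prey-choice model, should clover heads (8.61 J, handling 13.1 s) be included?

No

On shallow corollas alone, R = ΣλE/(1+Σλh) = 2.579/2.766 = 0.9321 J/s.
clover heads: E/h = 8.61/13.1 = 0.6573 J/s.
0.6573 < 0.9321, so adding clover heads would lower the average — exclude it.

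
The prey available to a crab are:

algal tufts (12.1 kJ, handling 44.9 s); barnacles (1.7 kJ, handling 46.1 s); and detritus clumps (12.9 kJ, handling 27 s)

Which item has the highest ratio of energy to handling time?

Profitability E/h (kJ/s): algal tufts = 12.1/44.9 = 0.269, barnacles = 1.7/46.1 = 0.0369, detritus clumps = 12.9/27 = 0.478.
Ranked: detritus clumps > algal tufts > barnacles.

detritus clumps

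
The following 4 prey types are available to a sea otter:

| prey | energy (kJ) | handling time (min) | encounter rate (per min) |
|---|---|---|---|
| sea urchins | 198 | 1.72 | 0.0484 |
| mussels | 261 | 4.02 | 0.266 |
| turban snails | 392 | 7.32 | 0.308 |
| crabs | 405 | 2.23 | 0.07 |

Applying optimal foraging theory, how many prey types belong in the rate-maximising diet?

4

Rank by E/h (kJ/min): crabs 182, sea urchins 115, mussels 64.9, turban snails 53.6. Include each in turn until the next type's E/h falls below the running intake rate.
Rate on top 1: 24.52. sea urchins: 115 > 24.52 → include.
Rate on top 2: 30.61. mussels: 64.9 > 30.61 → include.
Rate on top 3: 46.5. turban snails: 53.6 > 46.5 → include.
Optimal diet: crabs, sea urchins, mussels, turban snails — 4 of 4 types.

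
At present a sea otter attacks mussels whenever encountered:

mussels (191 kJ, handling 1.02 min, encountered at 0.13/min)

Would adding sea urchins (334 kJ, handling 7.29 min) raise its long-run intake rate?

Yes

Current rate: (0.13×191)/(1 + 0.13×1.02) = 21.92 kJ/min.
sea urchins: E/h = 334/7.29 = 45.82 kJ/min.
45.82 > 21.92, so adding sea urchins raises the average — include it.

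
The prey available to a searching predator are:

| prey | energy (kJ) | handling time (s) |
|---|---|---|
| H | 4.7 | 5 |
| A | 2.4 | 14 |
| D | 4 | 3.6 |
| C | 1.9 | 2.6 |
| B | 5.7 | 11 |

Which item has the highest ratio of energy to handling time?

D

Profitability E/h (kJ/s): H = 4.7/5 = 0.94, A = 2.4/14 = 0.171, D = 4/3.6 = 1.11, C = 1.9/2.6 = 0.731, B = 5.7/11 = 0.518.
Ranked: D > H > C > B > A.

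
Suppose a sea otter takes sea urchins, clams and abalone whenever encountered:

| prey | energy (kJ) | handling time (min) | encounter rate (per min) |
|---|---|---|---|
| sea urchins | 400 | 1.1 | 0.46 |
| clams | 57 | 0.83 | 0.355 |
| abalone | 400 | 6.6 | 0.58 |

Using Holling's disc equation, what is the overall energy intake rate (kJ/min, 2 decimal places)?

77.50 kJ/min

Energy encountered per unit search time: 0.46×400 + 0.355×57 + 0.58×400 = 436.2 kJ/min.
Handling time per unit search time: 0.46×1.1 + 0.355×0.83 + 0.58×6.6 = 4.629.
Rate = 436.2/(1 + 4.629) = 77.5 kJ/min.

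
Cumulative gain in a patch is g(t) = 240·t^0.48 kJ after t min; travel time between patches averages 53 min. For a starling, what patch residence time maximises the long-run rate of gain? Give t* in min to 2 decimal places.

By the marginal value theorem, leave when the instantaneous gain rate g'(t) equals the habitat-wide average g(t)/(T + t).
g'(t) = 0.48·240·t^-0.52. Setting 0.48·240·t^-0.52 = 240·t^0.48/(53+t) gives 0.48(53+t) = t, so 0.52·t = 0.48×53.
t* = 0.48×53/0.52 = 48.92 min.

48.92 min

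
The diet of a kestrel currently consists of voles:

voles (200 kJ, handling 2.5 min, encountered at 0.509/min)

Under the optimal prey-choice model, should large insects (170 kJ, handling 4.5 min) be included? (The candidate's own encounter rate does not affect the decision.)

Intake rate on the current diet: R = (0.509×200) / (1 + 0.509×2.5) = 101.8/2.272 = 44.8 kJ/min.
large insects: E/h = 170/4.5 = 37.78 kJ/min.
37.78 < 44.8, so adding large insects would lower the average — exclude it.

No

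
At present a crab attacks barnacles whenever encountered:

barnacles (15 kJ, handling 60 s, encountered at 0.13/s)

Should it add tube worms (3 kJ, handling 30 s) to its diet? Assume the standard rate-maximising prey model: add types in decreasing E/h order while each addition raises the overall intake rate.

Current rate: (0.13×15)/(1 + 0.13×60) = 0.2216 kJ/s.
Profitability of tube worms: 3/30 = 0.1 kJ/s.
Since 0.1 < R, time spent handling tube worms is better spent searching.

No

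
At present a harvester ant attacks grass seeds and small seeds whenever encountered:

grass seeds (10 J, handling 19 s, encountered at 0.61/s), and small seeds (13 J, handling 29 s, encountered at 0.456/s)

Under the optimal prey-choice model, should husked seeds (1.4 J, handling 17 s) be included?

Current rate: (0.61×10 + 0.456×13)/(1 + 0.61×19 + 0.456×29) = 0.4659 J/s.
Profitability of husked seeds: 1.4/17 = 0.08235 J/s.
0.08235 < 0.4659, so adding husked seeds would lower the average — exclude it.

No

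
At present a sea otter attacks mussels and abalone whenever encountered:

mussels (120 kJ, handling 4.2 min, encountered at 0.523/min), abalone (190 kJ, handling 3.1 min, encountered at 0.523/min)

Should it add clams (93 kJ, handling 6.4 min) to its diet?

No

Current rate: (0.523×120 + 0.523×190)/(1 + 0.523×4.2 + 0.523×3.1) = 33.65 kJ/min.
Profitability of clams: 93/6.4 = 14.53 kJ/min.
Since 14.53 < R, time spent handling clams is better spent searching.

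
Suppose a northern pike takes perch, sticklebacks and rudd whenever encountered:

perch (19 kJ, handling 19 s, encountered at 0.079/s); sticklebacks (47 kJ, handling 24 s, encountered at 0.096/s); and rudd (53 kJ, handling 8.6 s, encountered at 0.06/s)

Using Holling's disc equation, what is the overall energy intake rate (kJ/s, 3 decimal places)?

R = Σλ_iE_i / (1 + Σλ_ih_i)
Numerator: 0.079×19 + 0.096×47 + 0.06×53 = 9.193
Denominator: 1 + 0.079×19 + 0.096×24 + 0.06×8.6 = 5.321
R = 9.193/5.321 = 1.728 kJ/s

1.728 kJ/s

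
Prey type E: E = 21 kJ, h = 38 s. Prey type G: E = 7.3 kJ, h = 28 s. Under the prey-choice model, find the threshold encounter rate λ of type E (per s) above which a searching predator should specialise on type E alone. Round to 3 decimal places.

0.024 per s

The zero-one rule: include type G iff E₂/h₂ > λE₁/(1+λh₁). Equality gives the switch point.
λE₁h₂ = E₂ + λE₂h₁ ⇒ λ = E₂/(E₁h₂ − E₂h₁) = 7.3/(588 − 277.4) = 0.0235 per s.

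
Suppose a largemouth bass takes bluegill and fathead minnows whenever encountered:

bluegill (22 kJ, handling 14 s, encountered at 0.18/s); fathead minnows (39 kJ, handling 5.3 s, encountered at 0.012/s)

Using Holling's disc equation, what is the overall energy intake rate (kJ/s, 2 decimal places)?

Energy encountered per unit search time: 0.18×22 + 0.012×39 = 4.428 kJ/s.
Handling time per unit search time: 0.18×14 + 0.012×5.3 = 2.584.
Rate = 4.428/(1 + 2.584) = 1.236 kJ/s.

1.24 kJ/s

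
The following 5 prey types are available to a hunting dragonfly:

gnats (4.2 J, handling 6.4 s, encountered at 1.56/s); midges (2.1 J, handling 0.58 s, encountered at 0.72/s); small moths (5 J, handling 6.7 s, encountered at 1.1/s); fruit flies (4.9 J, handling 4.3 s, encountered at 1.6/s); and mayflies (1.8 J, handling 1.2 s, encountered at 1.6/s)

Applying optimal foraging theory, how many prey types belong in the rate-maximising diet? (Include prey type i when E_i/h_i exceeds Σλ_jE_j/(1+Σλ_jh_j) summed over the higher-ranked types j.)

Rank by E/h (J/s): midges 3.62, mayflies 1.5, fruit flies 1.14, small moths 0.746, gnats 0.656. Include each in turn until the next type's E/h falls below the running intake rate.
Rate on top 1: 1.067. mayflies: 1.5 > 1.067 → include.
Rate on top 2: 1.316. fruit flies: 1.14 < 1.316 → exclude; stop.
Optimal diet: midges, mayflies — 2 of 5 types.

2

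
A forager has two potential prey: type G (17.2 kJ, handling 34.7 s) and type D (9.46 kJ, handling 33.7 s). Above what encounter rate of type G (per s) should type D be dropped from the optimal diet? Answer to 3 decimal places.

Drop type D once their profitability E₂/h₂ falls below the rate achievable on type G alone: E₂/h₂ = λE₁/(1 + λh₁).
Solve for λ: λE₁h₂ = E₂(1 + λh₁) → λ(E₁h₂ − E₂h₁) = E₂ → λ = E₂/(E₁h₂ − E₂h₁).
λ = 9.46/(17.2×33.7 − 9.46×34.7) = 9.46/251.4 = 0.03763 per s.

0.038 per s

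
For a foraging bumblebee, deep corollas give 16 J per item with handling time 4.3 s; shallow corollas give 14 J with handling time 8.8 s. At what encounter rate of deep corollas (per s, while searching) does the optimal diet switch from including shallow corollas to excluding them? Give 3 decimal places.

0.174 per s

Drop shallow corollas once their profitability E₂/h₂ falls below the rate achievable on deep corollas alone: E₂/h₂ = λE₁/(1 + λh₁).
Solve for λ: λE₁h₂ = E₂(1 + λh₁) → λ(E₁h₂ − E₂h₁) = E₂ → λ = E₂/(E₁h₂ − E₂h₁).
λ = 14/(16×8.8 − 14×4.3) = 14/80.6 = 0.1737 per s.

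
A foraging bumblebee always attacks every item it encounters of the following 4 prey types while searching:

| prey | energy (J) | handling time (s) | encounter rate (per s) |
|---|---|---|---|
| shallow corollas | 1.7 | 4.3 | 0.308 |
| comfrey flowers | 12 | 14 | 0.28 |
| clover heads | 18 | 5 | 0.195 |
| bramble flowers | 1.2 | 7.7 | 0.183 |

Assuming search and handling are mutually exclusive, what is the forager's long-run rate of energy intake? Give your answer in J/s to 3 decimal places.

Energy encountered per unit search time: 0.308×1.7 + 0.28×12 + 0.195×18 + 0.183×1.2 = 7.613 J/s.
Handling time per unit search time: 0.308×4.3 + 0.28×14 + 0.195×5 + 0.183×7.7 = 7.629.
Rate = 7.613/(1 + 7.629) = 0.8823 J/s.

0.882 J/s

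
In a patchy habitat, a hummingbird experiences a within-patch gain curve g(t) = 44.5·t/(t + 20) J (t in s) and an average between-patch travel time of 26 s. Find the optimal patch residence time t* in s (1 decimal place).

22.8 s

Optimal t* satisfies g'(t*) = g(t*)/(T + t*).
g'(t) = 44.5·20/(t + 20)². Setting 44.5·20/(t+20)² = 44.5t/[(t+20)(26+t)] gives 20(26+t) = t(t+20), so t² = 20×26 = 520.
t* = √520 = 22.8 s.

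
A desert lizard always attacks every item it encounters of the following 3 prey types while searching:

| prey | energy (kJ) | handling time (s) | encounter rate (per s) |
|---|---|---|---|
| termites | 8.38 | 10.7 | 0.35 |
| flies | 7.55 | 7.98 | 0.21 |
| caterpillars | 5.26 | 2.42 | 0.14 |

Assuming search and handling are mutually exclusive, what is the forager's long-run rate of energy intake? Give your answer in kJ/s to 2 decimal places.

R = (0.35×8.38 + 0.21×7.55 + 0.14×5.26) / (1 + 0.35×10.7 + 0.21×7.98 + 0.14×2.42) = 5.255/6.76 = 0.7774 kJ/s.

0.78 kJ/s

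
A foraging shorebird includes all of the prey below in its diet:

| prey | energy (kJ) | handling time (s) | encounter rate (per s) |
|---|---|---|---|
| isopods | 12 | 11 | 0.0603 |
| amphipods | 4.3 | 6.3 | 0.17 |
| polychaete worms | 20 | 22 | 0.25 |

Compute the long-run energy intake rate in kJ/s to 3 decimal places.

0.784 kJ/s

R = (0.0603×12 + 0.17×4.3 + 0.25×20) / (1 + 0.0603×11 + 0.17×6.3 + 0.25×22) = 6.455/8.234 = 0.7839 kJ/s.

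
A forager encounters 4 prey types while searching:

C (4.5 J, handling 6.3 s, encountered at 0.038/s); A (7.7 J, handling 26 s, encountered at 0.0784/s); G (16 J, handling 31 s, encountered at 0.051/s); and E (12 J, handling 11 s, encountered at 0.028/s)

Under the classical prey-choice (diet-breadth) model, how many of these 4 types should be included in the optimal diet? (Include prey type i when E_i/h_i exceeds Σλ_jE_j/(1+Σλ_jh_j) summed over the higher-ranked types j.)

E/h in descending order: E 1.09, C 0.714, G 0.516, A 0.296 J/s. The optimal diet is the largest prefix of this list for which every included type satisfies E_i/h_i > R on the types above it.
Rate on top 1: 0.2569. C: 0.714 > 0.2569 → include.
Rate on top 2: 0.3276. G: 0.516 > 0.3276 → include.
Rate on top 3: 0.4229. A: 0.296 < 0.4229 → exclude; stop.
Optimal diet: E, C, G — 3 of 4 types.

3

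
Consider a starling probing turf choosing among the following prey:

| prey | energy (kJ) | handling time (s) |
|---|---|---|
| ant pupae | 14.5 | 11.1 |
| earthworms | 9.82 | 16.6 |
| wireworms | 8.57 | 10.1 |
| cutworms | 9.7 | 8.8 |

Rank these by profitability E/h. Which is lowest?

In descending order of E/h:
ant pupae: 14.5/11.1 = 1.31 kJ/s
cutworms: 9.7/8.8 = 1.1 kJ/s
wireworms: 8.57/10.1 = 0.849 kJ/s
earthworms: 9.82/16.6 = 0.592 kJ/s

earthworms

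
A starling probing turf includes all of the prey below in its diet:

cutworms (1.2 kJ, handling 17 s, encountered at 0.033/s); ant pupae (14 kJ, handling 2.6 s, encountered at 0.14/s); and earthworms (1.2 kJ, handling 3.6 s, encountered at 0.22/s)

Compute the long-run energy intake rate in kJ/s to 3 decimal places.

0.833 kJ/s

R = (0.033×1.2 + 0.14×14 + 0.22×1.2) / (1 + 0.033×17 + 0.14×2.6 + 0.22×3.6) = 2.264/2.717 = 0.8331 kJ/s.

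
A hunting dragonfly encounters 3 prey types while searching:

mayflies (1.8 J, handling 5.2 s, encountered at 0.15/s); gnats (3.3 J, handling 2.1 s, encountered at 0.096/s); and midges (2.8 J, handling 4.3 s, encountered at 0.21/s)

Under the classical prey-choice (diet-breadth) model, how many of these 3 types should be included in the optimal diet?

2

Rank by E/h (J/s): gnats 1.57, midges 0.651, mayflies 0.346. Include each in turn until the next type's E/h falls below the running intake rate.
Rate on top 1: 0.2636. midges: 0.651 > 0.2636 → include.
Rate on top 2: 0.4299. mayflies: 0.346 < 0.4299 → exclude; stop.
Optimal diet: gnats, midges — 2 of 3 types.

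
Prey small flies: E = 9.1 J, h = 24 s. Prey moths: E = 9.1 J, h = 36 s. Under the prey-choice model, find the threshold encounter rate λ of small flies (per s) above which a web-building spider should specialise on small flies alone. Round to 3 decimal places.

0.083 per s

The zero-one rule: include moths iff E₂/h₂ > λE₁/(1+λh₁). Equality gives the switch point.
λE₁h₂ = E₂ + λE₂h₁ ⇒ λ = E₂/(E₁h₂ − E₂h₁) = 9.1/(327.6 − 218.4) = 0.08333 per s.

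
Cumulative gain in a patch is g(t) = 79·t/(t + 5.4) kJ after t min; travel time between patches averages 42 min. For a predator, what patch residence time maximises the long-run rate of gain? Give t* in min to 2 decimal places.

Optimal t* satisfies g'(t*) = g(t*)/(T + t*).
g'(t) = 79·5.4/(t + 5.4)². Setting 79·5.4/(t+5.4)² = 79t/[(t+5.4)(42+t)] gives 5.4(42+t) = t(t+5.4), so t² = 5.4×42 = 226.8.
t* = √226.8 = 15.06 min.

15.06 min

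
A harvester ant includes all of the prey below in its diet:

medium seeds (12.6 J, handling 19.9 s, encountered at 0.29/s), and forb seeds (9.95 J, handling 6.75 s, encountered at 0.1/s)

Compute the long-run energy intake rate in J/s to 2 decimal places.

R = Σλ_iE_i / (1 + Σλ_ih_i)
Numerator: 0.29×12.6 + 0.1×9.95 = 4.649
Denominator: 1 + 0.29×19.9 + 0.1×6.75 = 7.446
R = 4.649/7.446 = 0.6244 J/s

0.62 J/s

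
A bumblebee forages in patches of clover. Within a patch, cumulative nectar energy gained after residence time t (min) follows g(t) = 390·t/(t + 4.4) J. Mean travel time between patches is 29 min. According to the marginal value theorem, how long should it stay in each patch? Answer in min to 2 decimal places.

Maximise g(t)/(T+t): set derivative to zero → g'(t)(T+t) = g(t).
g'(t) = 390·4.4/(t + 4.4)². Setting 390·4.4/(t+4.4)² = 390t/[(t+4.4)(29+t)] gives 4.4(29+t) = t(t+4.4), so t² = 4.4×29 = 127.6.
t* = √127.6 = 11.3 min.

11.30 min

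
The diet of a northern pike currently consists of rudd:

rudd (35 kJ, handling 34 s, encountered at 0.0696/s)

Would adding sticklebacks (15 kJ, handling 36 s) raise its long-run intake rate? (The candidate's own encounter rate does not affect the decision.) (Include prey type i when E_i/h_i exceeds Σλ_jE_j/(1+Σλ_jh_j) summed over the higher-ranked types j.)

No

Current rate: (0.0696×35)/(1 + 0.0696×34) = 0.7236 kJ/s.
Profitability of sticklebacks: 15/36 = 0.4167 kJ/s.
Since 0.4167 < R, time spent handling sticklebacks is better spent searching.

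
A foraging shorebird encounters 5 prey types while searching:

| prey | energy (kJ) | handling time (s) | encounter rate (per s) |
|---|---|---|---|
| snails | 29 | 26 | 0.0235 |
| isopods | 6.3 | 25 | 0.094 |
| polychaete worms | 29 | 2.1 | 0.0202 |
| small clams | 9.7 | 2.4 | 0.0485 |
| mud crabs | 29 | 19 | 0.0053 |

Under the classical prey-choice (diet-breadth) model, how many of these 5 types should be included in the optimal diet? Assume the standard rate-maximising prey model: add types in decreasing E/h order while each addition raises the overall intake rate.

4

Rank by E/h (kJ/s): polychaete worms 13.8, small clams 4.04, mud crabs 1.53, snails 1.12, isopods 0.252. Include each in turn until the next type's E/h falls below the running intake rate.
Rate on top 1: 0.562. small clams: 4.04 > 0.562 → include.
Rate on top 2: 0.9115. mud crabs: 1.53 > 0.9115 → include.
Rate on top 3: 0.9606. snails: 1.12 > 0.9606 → include.
Rate on top 4: 1.011. isopods: 0.252 < 1.011 → exclude; stop.
Optimal diet: polychaete worms, small clams, mud crabs, snails — 4 of 5 types.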